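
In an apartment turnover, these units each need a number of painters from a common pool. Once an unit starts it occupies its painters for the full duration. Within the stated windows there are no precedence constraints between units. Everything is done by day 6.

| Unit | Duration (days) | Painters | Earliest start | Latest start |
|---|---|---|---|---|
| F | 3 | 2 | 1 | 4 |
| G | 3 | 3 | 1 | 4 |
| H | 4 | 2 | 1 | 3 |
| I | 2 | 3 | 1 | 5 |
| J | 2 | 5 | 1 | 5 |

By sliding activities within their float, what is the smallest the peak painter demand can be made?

Early-start (F@1, G@1, H@1, I@1, J@1) gives peak 15: d1:15  d2:15  d3:7  d4:2  d5:0  d6:0.
Shift I→4, J→5.
Schedule F@1, G@1, H@1, I@4, J@5: d1:7  d2:7  d3:7  d4:5  d5:8  d6:5 — peak 8.

8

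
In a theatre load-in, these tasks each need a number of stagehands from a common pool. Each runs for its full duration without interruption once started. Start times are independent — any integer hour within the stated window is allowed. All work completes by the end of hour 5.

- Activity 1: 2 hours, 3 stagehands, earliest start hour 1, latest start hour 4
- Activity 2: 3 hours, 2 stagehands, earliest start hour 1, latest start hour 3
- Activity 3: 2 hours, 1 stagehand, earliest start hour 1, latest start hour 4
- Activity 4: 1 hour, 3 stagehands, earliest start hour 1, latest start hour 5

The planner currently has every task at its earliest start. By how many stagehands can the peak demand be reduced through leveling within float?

4

Early-start peak: h1:9  h2:6  h3:2  h4:0  h5:0 ⇒ 9.
Leveled (Activity 1@1, Activity 2@1, Activity 3@3, Activity 4@4): h1:5  h2:5  h3:3  h4:4  h5:0 ⇒ 5.
Reduction 9 − 5 = 4.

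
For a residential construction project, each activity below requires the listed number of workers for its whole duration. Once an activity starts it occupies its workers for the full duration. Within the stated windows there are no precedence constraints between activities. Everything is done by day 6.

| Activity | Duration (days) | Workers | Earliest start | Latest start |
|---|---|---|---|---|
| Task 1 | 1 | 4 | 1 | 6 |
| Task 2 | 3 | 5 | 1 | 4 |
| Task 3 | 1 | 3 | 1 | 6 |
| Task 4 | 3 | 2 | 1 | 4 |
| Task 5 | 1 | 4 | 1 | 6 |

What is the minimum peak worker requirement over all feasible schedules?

6

Early-start (Task 1@1, Task 2@1, Task 3@1, Task 4@1, Task 5@1) gives peak 18: d1:18  d2:7  d3:7  d4:0  d5:0  d6:0.
Shift Task 2→4, Task 3→2, Task 5→3.
Schedule Task 1@1, Task 2@4, Task 3@2, Task 4@1, Task 5@3: d1:6  d2:5  d3:6  d4:5  d5:5  d6:5 — peak 6.
Total worker-days = 32 over 6 days ⇒ peak ≥ ⌈32/6⌉ = 6, so 6 is optimal.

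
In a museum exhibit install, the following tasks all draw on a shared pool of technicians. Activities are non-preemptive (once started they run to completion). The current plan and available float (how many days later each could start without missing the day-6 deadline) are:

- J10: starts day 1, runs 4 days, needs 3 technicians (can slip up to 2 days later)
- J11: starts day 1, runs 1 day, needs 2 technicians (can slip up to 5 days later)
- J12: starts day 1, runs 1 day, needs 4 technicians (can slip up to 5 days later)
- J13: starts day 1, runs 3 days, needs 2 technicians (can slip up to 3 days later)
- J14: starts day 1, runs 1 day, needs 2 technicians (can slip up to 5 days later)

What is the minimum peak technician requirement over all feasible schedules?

5

Early-start (J10@1, J11@1, J12@1, J13@1, J14@1) gives peak 13: d1:13  d2:5  d3:5  d4:3  d5:0  d6:0.
Shift J12→5, J13→2, J14→6.
Schedule J10@1, J11@1, J12@5, J13@2, J14@6: d1:5  d2:5  d3:5  d4:5  d5:4  d6:2 — peak 5.
Total technician-days = 26 over 6 days ⇒ peak ≥ ⌈26/6⌉ = 5, so 5 is optimal.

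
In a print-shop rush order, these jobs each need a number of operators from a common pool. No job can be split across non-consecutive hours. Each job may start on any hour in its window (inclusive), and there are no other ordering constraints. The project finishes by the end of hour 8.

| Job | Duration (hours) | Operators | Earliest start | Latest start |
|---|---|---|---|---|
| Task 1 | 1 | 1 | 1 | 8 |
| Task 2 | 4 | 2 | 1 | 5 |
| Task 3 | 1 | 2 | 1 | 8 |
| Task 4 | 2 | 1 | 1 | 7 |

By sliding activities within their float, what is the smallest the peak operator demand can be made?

Early-start (Task 1@1, Task 2@1, Task 3@1, Task 4@1) gives peak 6: h1:6  h2:3  h3:2  h4:2  h5:0  h6:0  h7:0  h8:0.
Shift Task 2→2, Task 3→6, Task 4→7.
Schedule Task 1@1, Task 2@2, Task 3@6, Task 4@7: h1:1  h2:2  h3:2  h4:2  h5:2  h6:2  h7:1  h8:1 — peak 2.
Total operator-hours = 13 over 8 hours ⇒ peak ≥ ⌈13/8⌉ = 2, so 2 is optimal.

2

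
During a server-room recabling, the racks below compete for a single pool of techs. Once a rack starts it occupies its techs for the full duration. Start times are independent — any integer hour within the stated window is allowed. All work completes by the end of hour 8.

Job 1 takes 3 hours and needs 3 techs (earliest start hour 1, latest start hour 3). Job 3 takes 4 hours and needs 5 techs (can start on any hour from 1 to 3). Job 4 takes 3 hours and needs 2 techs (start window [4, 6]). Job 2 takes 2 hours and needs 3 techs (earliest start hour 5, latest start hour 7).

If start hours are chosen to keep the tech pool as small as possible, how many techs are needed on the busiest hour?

8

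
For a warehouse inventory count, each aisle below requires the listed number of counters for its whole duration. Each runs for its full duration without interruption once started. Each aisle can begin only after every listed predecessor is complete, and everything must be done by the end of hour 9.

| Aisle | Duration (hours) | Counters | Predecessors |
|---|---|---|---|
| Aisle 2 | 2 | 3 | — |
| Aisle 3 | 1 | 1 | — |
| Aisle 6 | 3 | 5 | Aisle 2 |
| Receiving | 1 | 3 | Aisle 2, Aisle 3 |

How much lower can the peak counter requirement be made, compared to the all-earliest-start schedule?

3

Early-start peak: h1:4  h2:3  h3:8  h4:5  h5:5  h6:0  h7:0  h8:0  h9:0 ⇒ 8.
Leveled (Aisle 2@1, Aisle 3@1, Aisle 6@3, Receiving@6): h1:4  h2:3  h3:5  h4:5  h5:5  h6:3  h7:0  h8:0  h9:0 ⇒ 5.
Reduction 8 − 5 = 3.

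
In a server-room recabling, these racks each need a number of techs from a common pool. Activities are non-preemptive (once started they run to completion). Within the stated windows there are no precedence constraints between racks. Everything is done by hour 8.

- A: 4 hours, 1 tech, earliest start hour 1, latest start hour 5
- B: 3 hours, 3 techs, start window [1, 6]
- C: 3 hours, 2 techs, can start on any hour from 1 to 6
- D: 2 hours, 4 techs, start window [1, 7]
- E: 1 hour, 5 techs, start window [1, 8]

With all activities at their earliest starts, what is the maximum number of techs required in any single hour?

Early-start schedule: A@1, B@1, C@1, D@1, E@1.
Load per hour: hour 1: 15, hour 2: 10, hour 3: 6, hour 4: 1, hour 5: 0, hour 6: 0, hour 7: 0, hour 8: 0.
Peak is 15.

15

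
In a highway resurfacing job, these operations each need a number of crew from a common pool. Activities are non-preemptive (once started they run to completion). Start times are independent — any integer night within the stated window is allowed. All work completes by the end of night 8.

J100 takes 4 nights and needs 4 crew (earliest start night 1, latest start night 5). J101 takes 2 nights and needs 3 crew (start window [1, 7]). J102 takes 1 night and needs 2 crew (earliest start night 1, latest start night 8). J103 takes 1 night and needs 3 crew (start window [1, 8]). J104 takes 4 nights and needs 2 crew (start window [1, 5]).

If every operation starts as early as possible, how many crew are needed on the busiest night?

14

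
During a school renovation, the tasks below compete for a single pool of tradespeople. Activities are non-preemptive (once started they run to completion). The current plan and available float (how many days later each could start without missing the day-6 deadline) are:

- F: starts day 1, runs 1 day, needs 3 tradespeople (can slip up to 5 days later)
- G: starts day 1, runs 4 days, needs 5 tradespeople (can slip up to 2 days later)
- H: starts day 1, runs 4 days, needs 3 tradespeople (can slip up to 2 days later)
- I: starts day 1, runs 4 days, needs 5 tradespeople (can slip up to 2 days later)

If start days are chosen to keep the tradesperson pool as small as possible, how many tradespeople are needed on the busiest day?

Early-start (F@1, G@1, H@1, I@1) gives peak 16: d1:16  d2:13  d3:13  d4:13  d5:0  d6:0.
Shift I→2.
Schedule F@1, G@1, H@1, I@2: d1:11  d2:13  d3:13  d4:13  d5:5  d6:0 — peak 13.

13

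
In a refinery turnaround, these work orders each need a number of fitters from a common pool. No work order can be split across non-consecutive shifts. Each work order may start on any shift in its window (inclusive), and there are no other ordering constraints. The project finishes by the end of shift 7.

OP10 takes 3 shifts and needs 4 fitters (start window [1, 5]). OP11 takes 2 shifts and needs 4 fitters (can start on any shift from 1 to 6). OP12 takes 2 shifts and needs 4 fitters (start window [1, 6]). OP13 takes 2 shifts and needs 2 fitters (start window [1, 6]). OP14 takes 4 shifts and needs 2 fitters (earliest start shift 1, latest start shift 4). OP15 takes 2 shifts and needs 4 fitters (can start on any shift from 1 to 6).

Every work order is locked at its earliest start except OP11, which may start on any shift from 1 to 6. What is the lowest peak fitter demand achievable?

OP11@1: s1:20  s2:20  s3:6  s4:2  s5:0  s6:0  s7:0 → peak 20
OP11@2: s1:16  s2:20  s3:10  s4:2  s5:0  s6:0  s7:0 → peak 20
OP11@3: s1:16  s2:16  s3:10  s4:6  s5:0  s6:0  s7:0 → peak 16
OP11@4: s1:16  s2:16  s3:6  s4:6  s5:4  s6:0  s7:0 → peak 16
OP11@5: s1:16  s2:16  s3:6  s4:2  s5:4  s6:4  s7:0 → peak 16
OP11@6: s1:16  s2:16  s3:6  s4:2  s5:0  s6:4  s7:4 → peak 16
Best is OP11@3, peak 16.

16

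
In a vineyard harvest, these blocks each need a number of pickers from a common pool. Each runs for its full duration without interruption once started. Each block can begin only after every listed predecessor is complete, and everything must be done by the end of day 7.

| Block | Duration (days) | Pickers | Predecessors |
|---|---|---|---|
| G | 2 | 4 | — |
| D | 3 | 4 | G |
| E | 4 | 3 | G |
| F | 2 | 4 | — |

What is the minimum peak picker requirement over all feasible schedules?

7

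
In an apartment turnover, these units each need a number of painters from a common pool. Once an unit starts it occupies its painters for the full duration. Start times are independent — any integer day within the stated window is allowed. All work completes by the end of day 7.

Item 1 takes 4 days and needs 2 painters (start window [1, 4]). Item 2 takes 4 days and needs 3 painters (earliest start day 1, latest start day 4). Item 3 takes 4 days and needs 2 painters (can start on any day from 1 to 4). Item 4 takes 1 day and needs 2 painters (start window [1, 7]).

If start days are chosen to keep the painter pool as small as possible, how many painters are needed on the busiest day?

7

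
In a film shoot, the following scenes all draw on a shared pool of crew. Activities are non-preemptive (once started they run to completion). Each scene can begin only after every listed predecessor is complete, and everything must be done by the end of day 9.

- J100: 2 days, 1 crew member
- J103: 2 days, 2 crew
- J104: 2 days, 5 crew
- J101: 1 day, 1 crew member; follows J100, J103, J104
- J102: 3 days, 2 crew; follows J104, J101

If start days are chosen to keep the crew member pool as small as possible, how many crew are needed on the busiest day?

5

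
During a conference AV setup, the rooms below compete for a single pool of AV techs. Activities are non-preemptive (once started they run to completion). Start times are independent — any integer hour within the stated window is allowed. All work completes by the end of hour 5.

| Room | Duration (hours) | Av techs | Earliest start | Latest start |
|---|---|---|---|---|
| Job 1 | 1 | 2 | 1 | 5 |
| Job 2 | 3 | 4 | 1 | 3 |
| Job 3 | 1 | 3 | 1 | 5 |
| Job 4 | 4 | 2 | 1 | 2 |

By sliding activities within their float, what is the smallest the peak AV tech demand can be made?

6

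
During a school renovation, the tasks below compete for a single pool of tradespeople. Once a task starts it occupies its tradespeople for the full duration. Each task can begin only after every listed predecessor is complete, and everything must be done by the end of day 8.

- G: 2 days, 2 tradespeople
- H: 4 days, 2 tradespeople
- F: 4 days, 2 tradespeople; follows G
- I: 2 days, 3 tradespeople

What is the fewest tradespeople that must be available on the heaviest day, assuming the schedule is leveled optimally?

Early-start (G@1, H@1, F@3, I@1) gives peak 7: d1:7  d2:7  d3:4  d4:4  d5:2  d6:2  d7:0  d8:0.
Shift I→7.
Schedule G@1, H@1, F@3, I@7: d1:4  d2:4  d3:4  d4:4  d5:2  d6:2  d7:3  d8:3 — peak 4.
Total tradesperson-days = 26 over 8 days ⇒ peak ≥ ⌈26/8⌉ = 4, so 4 is optimal.

4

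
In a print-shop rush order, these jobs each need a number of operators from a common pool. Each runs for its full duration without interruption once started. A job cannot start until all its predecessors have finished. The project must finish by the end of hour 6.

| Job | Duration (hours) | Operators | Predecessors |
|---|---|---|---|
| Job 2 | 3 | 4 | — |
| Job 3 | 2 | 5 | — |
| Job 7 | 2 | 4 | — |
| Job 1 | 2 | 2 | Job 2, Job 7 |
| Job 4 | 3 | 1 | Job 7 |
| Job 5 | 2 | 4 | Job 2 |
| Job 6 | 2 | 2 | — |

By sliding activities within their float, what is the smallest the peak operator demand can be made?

9

Early-start (Job 2@1, Job 3@1, Job 7@1, Job 1@4, Job 4@3, Job 5@4, Job 6@1) gives peak 15: h1:15  h2:15  h3:5  h4:7  h5:7  h6:0.
Shift Job 3→3, Job 4→4, Job 5→5, Job 6→5.
Schedule Job 2@1, Job 3@3, Job 7@1, Job 1@4, Job 4@4, Job 5@5, Job 6@5: h1:8  h2:8  h3:9  h4:8  h5:9  h6:7 — peak 9.
Total operator-hours = 49 over 6 hours ⇒ peak ≥ ⌈49/6⌉ = 9, so 9 is optimal.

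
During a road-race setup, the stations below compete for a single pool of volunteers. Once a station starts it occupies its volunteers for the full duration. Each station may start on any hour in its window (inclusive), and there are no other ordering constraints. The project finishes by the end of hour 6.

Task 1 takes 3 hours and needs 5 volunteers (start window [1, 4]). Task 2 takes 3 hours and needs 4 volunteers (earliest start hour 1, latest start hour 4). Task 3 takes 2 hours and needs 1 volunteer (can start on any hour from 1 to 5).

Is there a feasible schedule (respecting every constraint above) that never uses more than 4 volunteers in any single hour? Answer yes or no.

no

Total volunteer-hours = 29; over 6 hours the average is 29/6 > 4, so some hour must exceed 4.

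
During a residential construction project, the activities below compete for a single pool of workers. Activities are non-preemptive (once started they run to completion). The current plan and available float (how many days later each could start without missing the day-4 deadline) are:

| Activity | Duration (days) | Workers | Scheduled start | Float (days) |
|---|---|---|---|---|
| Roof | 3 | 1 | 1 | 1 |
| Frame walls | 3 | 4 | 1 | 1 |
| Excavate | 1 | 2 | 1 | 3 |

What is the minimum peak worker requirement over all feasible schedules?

5

Early-start (Roof@1, Frame walls@1, Excavate@1) gives peak 7: d1:7  d2:5  d3:5  d4:0.
Shift Excavate→4.
Schedule Roof@1, Frame walls@1, Excavate@4: d1:5  d2:5  d3:5  d4:2 — peak 5.
Total worker-days = 17 over 4 days ⇒ peak ≥ ⌈17/4⌉ = 5, so 5 is optimal.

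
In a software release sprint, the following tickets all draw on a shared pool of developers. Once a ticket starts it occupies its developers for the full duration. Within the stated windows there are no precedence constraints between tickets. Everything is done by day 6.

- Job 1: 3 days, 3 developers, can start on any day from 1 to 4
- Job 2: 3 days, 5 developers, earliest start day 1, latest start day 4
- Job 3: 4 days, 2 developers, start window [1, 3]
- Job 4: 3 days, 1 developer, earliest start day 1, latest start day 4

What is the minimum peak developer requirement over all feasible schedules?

7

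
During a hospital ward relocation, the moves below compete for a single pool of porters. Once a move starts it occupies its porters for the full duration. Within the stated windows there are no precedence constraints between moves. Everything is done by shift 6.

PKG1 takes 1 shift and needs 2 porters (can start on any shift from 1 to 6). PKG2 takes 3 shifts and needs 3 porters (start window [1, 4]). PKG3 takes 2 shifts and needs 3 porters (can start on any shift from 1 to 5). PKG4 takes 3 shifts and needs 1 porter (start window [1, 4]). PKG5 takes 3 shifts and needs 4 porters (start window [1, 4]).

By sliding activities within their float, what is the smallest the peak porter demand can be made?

6

Early-start (PKG1@1, PKG2@1, PKG3@1, PKG4@1, PKG5@1) gives peak 13: s1:13  s2:11  s3:8  s4:0  s5:0  s6:0.
Shift PKG3→2, PKG4→4, PKG5→4.
Schedule PKG1@1, PKG2@1, PKG3@2, PKG4@4, PKG5@4: s1:5  s2:6  s3:6  s4:5  s5:5  s6:5 — peak 6.
Total porter-shifts = 32 over 6 shifts ⇒ peak ≥ ⌈32/6⌉ = 6, so 6 is optimal.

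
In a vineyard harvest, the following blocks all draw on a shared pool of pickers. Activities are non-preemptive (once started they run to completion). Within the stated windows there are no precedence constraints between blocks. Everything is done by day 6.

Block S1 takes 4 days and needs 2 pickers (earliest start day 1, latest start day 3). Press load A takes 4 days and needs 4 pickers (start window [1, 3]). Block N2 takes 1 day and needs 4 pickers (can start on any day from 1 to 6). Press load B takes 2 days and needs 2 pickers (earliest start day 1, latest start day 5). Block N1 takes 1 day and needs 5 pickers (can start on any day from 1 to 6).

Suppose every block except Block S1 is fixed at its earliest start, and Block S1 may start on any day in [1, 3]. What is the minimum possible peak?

Block S1@1: d1:17  d2:8  d3:6  d4:6  d5:0  d6:0 → peak 17
Block S1@2: d1:15  d2:8  d3:6  d4:6  d5:2  d6:0 → peak 15
Block S1@3: d1:15  d2:6  d3:6  d4:6  d5:2  d6:2 → peak 15
Best is Block S1@2, peak 15.

15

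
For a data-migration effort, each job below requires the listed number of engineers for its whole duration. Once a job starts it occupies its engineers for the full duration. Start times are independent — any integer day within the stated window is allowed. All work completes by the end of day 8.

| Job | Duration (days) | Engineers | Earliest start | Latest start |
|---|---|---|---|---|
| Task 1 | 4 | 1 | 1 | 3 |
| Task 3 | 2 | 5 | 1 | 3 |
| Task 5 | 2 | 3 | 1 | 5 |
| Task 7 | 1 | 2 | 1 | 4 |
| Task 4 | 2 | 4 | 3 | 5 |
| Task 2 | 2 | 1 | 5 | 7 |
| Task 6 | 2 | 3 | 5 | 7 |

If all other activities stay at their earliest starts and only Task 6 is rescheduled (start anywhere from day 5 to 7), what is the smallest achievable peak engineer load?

Task 6@5: d1:11  d2:9  d3:5  d4:5  d5:4  d6:4  d7:0  d8:0 → peak 11
Task 6@6: d1:11  d2:9  d3:5  d4:5  d5:1  d6:4  d7:3  d8:0 → peak 11
Task 6@7: d1:11  d2:9  d3:5  d4:5  d5:1  d6:1  d7:3  d8:3 → peak 11
Best is Task 6@5, peak 11.

11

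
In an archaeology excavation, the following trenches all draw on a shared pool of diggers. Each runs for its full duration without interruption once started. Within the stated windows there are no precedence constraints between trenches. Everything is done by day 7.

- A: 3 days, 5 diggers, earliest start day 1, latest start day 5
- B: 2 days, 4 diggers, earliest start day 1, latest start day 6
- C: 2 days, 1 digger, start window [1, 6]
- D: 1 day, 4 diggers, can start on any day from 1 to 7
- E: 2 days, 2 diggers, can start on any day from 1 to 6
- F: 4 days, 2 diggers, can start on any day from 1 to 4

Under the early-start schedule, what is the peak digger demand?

Early-start schedule: A@1, B@1, C@1, D@1, E@1, F@1.
Load per day: day 1: 18, day 2: 14, day 3: 7, day 4: 2, day 5: 0, day 6: 0, day 7: 0.
Peak is 18.

18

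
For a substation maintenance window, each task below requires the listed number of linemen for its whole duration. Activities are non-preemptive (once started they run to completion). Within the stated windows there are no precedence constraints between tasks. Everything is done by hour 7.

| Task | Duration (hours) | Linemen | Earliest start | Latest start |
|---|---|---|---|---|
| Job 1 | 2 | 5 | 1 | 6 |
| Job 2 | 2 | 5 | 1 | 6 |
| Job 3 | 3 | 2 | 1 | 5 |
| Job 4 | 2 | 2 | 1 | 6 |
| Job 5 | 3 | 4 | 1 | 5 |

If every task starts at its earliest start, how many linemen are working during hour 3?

6

At early start, hour 3 has: Job 3, Job 5.
Demand: 2 + 4 = 6.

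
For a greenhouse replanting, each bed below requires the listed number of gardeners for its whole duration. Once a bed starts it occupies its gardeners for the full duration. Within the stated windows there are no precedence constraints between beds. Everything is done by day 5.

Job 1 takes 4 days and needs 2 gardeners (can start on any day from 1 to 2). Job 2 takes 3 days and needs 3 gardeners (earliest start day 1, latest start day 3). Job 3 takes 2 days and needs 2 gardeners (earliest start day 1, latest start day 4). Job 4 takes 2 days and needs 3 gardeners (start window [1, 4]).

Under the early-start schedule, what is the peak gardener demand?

Early-start schedule: Job 1@1, Job 2@1, Job 3@1, Job 4@1.
Load per day: day 1: 10, day 2: 10, day 3: 5, day 4: 2, day 5: 0.
Peak is 10.

10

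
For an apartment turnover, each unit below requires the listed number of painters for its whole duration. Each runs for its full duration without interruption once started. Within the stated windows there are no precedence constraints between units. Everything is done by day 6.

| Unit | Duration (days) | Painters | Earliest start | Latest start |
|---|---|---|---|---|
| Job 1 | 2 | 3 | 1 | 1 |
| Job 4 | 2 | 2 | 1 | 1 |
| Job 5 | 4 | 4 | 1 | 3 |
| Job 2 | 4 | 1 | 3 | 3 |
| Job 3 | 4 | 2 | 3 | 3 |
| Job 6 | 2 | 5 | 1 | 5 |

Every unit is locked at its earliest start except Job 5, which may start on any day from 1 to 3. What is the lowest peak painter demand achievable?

10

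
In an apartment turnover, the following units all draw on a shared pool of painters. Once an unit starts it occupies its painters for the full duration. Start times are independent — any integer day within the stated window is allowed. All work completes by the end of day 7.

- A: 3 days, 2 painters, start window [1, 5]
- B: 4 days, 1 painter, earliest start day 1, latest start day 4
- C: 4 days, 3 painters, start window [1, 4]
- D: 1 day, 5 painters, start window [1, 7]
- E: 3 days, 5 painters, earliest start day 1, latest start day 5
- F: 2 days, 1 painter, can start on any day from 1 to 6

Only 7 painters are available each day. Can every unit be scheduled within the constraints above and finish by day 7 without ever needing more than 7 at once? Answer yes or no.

no

The minimum achievable peak is 8; 7 < 8, so no feasible schedule stays within the cap.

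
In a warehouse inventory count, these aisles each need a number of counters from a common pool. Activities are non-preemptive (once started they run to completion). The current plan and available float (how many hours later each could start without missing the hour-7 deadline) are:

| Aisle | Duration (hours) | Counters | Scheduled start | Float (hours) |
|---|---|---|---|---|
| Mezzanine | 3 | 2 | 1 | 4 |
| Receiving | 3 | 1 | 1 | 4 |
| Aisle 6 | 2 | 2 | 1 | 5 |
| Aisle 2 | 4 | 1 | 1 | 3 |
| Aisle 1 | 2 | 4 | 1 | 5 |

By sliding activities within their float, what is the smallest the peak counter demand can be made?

Early-start (Mezzanine@1, Receiving@1, Aisle 6@1, Aisle 2@1, Aisle 1@1) gives peak 10: h1:10  h2:10  h3:4  h4:1  h5:0  h6:0  h7:0.
Shift Aisle 6→4, Aisle 1→6.
Schedule Mezzanine@1, Receiving@1, Aisle 6@4, Aisle 2@1, Aisle 1@6: h1:4  h2:4  h3:4  h4:3  h5:2  h6:4  h7:4 — peak 4.
Total counter-hours = 25 over 7 hours ⇒ peak ≥ ⌈25/7⌉ = 4, so 4 is optimal.

4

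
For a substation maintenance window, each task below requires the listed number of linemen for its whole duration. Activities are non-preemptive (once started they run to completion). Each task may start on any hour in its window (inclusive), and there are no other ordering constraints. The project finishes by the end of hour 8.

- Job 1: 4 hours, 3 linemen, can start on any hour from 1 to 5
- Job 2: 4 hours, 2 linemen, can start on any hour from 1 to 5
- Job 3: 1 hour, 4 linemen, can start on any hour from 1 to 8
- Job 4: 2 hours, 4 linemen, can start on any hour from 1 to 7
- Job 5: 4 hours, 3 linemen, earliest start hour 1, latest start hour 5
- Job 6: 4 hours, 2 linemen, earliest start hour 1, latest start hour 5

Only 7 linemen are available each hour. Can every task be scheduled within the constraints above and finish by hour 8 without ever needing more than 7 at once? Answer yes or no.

Schedule Job 1@1, Job 2@1, Job 3@5, Job 4@6, Job 5@5, Job 6@1: h1:7  h2:7  h3:7  h4:7  h5:7  h6:7  h7:7  h8:3 — peak 7 ≤ 7.

yes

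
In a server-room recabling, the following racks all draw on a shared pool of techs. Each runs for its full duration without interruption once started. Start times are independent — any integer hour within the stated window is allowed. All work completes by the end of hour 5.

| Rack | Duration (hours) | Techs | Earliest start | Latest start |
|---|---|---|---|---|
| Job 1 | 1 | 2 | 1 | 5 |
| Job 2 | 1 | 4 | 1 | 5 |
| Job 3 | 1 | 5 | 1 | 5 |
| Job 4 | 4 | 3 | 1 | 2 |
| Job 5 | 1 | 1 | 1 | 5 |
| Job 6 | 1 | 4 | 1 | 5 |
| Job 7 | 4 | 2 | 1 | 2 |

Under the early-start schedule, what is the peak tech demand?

21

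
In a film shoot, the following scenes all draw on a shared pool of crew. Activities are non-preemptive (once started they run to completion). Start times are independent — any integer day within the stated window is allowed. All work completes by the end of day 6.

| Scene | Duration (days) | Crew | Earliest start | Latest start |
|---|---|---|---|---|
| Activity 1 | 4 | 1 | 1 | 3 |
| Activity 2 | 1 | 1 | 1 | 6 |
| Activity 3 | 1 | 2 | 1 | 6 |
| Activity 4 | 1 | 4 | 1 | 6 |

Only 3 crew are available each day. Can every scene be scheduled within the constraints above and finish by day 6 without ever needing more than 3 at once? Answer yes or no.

no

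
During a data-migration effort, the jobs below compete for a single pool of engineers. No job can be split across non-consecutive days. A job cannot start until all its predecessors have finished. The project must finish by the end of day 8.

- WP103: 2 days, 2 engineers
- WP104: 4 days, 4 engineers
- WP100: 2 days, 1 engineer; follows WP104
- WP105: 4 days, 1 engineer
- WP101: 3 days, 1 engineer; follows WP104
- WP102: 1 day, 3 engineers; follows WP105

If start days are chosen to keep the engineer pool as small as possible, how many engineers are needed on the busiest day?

Early-start (WP103@1, WP104@1, WP100@5, WP105@1, WP101@5, WP102@5) gives peak 7: d1:7  d2:7  d3:5  d4:5  d5:5  d6:2  d7:1  d8:0.
Shift WP103→5, WP102→7.
Schedule WP103@5, WP104@1, WP100@5, WP105@1, WP101@5, WP102@7: d1:5  d2:5  d3:5  d4:5  d5:4  d6:4  d7:4  d8:0 — peak 5.

5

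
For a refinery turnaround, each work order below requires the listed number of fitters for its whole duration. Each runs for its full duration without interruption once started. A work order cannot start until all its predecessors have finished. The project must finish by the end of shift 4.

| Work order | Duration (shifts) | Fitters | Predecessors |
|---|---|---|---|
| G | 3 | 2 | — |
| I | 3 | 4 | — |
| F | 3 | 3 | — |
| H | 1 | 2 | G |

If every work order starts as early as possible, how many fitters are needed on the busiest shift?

Early-start schedule: G@1, I@1, F@1, H@4.
Load per shift: shift 1: 9, shift 2: 9, shift 3: 9, shift 4: 2.
Peak is 9.

9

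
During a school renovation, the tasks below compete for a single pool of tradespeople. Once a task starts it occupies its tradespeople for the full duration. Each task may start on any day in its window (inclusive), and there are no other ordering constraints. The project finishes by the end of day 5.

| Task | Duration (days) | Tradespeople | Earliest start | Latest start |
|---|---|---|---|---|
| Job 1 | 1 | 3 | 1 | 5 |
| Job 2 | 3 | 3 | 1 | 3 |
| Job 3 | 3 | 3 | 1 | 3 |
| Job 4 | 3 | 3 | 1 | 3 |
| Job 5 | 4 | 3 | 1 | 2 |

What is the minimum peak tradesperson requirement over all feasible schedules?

12

Early-start (Job 1@1, Job 2@1, Job 3@1, Job 4@1, Job 5@1) gives peak 15: d1:15  d2:12  d3:12  d4:3  d5:0.
Shift Job 5→2.
Schedule Job 1@1, Job 2@1, Job 3@1, Job 4@1, Job 5@2: d1:12  d2:12  d3:12  d4:3  d5:3 — peak 12.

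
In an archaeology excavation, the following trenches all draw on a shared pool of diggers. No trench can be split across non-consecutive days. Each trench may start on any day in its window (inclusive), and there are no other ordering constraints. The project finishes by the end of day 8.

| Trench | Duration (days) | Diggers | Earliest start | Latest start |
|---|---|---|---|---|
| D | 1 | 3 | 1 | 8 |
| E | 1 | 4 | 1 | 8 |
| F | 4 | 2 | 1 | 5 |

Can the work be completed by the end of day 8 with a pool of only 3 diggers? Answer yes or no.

The minimum achievable peak is 4; 3 < 4, so no feasible schedule stays within the cap.

no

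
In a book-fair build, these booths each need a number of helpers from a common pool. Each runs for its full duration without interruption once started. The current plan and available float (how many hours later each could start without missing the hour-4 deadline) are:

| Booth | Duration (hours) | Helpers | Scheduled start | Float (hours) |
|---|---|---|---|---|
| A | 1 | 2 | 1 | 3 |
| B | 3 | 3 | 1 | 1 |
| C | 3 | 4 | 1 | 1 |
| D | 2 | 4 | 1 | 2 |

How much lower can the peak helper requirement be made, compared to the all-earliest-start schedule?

Early-start peak: h1:13  h2:11  h3:7  h4:0 ⇒ 13.
Leveled (A@1, B@1, C@1, D@2): h1:9  h2:11  h3:11  h4:0 ⇒ 11.
Reduction 13 − 11 = 2.

2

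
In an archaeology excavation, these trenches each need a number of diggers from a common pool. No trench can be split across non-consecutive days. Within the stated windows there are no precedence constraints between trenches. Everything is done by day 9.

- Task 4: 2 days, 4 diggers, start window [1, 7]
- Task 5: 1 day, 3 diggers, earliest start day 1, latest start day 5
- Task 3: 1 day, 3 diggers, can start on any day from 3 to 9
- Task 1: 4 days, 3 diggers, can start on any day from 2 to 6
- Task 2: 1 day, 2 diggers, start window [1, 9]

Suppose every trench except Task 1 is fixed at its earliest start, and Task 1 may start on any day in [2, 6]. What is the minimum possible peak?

9

Task 1@2: d1:9  d2:7  d3:6  d4:3  d5:3  d6:0  d7:0  d8:0  d9:0 → peak 9
Task 1@3: d1:9  d2:4  d3:6  d4:3  d5:3  d6:3  d7:0  d8:0  d9:0 → peak 9
Task 1@4: d1:9  d2:4  d3:3  d4:3  d5:3  d6:3  d7:3  d8:0  d9:0 → peak 9
Task 1@5: d1:9  d2:4  d3:3  d4:0  d5:3  d6:3  d7:3  d8:3  d9:0 → peak 9
Task 1@6: d1:9  d2:4  d3:3  d4:0  d5:0  d6:3  d7:3  d8:3  d9:3 → peak 9
Best is Task 1@2, peak 9.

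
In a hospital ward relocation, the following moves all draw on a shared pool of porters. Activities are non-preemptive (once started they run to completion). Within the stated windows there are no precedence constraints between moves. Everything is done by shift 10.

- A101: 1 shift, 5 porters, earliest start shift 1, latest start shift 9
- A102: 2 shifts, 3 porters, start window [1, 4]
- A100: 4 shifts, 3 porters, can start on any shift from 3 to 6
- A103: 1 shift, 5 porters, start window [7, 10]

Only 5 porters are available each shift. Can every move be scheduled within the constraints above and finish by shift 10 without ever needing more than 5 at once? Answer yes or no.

yes

Schedule A101@1, A102@2, A100@4, A103@8: s1:5  s2:3  s3:3  s4:3  s5:3  s6:3  s7:3  s8:5  s9:0  s10:0 — peak 5 ≤ 5.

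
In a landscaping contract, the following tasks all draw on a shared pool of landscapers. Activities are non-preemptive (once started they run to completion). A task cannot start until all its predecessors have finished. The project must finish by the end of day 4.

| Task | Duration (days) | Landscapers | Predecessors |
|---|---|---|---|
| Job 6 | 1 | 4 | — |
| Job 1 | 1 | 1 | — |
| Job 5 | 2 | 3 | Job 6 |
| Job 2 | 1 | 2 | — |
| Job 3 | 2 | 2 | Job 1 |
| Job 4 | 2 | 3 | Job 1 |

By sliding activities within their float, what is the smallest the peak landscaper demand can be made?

Schedule Job 6@1, Job 1@1, Job 5@2, Job 2@1, Job 3@2, Job 4@2: d1:7  d2:8  d3:8  d4:0 — peak 8.

8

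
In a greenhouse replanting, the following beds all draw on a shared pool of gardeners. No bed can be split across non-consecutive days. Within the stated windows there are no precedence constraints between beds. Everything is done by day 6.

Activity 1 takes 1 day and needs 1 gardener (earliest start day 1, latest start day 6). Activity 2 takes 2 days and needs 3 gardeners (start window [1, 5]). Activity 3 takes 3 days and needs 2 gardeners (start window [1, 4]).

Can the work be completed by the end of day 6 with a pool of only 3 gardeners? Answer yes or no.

yes

Schedule Activity 1@1, Activity 2@2, Activity 3@4: d1:1  d2:3  d3:3  d4:2  d5:2  d6:2 — peak 3 ≤ 3.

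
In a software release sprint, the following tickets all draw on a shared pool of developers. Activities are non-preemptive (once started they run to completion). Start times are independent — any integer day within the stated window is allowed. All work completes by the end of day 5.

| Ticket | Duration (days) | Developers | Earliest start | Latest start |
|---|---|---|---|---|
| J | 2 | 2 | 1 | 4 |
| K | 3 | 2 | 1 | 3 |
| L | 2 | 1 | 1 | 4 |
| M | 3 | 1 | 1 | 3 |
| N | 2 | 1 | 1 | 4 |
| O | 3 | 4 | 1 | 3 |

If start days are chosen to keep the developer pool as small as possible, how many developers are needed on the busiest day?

Early-start (J@1, K@1, L@1, M@1, N@1, O@1) gives peak 11: d1:11  d2:11  d3:7  d4:0  d5:0.
Shift O→3.
Schedule J@1, K@1, L@1, M@1, N@1, O@3: d1:7  d2:7  d3:7  d4:4  d5:4 — peak 7.

7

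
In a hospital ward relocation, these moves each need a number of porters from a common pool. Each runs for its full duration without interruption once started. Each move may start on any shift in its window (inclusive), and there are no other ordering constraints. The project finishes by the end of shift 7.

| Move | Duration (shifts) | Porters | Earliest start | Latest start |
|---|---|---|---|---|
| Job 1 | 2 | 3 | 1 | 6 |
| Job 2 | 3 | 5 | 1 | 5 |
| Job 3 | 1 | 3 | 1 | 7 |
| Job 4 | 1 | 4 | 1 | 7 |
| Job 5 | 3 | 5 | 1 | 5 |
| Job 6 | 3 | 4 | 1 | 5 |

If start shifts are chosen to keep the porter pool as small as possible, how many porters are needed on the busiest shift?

9

Early-start (Job 1@1, Job 2@1, Job 3@1, Job 4@1, Job 5@1, Job 6@1) gives peak 24: s1:24  s2:17  s3:14  s4:0  s5:0  s6:0  s7:0.
Shift Job 3→3, Job 4→4, Job 5→4, Job 6→5.
Schedule Job 1@1, Job 2@1, Job 3@3, Job 4@4, Job 5@4, Job 6@5: s1:8  s2:8  s3:8  s4:9  s5:9  s6:9  s7:4 — peak 9.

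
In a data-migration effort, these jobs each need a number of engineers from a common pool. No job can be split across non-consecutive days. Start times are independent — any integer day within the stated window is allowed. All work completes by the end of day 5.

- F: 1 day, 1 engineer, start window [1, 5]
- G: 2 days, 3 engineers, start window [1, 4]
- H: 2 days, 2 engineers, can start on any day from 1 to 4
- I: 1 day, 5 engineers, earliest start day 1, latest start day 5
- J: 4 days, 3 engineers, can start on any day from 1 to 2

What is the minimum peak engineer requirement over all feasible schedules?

Early-start (F@1, G@1, H@1, I@1, J@1) gives peak 14: d1:14  d2:8  d3:3  d4:3  d5:0.
Shift G→2, H→4, J→2.
Schedule F@1, G@2, H@4, I@1, J@2: d1:6  d2:6  d3:6  d4:5  d5:5 — peak 6.
Total engineer-days = 28 over 5 days ⇒ peak ≥ ⌈28/5⌉ = 6, so 6 is optimal.

6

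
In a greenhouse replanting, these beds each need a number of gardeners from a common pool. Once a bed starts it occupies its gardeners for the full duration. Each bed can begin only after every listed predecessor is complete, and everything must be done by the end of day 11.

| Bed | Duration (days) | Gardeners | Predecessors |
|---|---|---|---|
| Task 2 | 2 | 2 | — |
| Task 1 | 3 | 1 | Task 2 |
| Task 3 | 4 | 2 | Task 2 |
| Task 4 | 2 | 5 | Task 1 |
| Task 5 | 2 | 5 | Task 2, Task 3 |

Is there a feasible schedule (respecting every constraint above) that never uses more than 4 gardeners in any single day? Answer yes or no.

The minimum achievable peak is 5; 4 < 5, so no feasible schedule stays within the cap.

no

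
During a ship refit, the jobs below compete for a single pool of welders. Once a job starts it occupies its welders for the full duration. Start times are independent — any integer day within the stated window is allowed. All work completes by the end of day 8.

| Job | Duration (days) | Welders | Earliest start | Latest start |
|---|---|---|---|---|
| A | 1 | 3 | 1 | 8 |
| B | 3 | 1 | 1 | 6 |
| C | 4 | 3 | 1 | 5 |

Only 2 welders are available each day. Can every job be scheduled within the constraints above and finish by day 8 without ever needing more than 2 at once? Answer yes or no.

no

Total welder-days = 18; over 8 days the average is 18/8 > 2, so some day must exceed 2.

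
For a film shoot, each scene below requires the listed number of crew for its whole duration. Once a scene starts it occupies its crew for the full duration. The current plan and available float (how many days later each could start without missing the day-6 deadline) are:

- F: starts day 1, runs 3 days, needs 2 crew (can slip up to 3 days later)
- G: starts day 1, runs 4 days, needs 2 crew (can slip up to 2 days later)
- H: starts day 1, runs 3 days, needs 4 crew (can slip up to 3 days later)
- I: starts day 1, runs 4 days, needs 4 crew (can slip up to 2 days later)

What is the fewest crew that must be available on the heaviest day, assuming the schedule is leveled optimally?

10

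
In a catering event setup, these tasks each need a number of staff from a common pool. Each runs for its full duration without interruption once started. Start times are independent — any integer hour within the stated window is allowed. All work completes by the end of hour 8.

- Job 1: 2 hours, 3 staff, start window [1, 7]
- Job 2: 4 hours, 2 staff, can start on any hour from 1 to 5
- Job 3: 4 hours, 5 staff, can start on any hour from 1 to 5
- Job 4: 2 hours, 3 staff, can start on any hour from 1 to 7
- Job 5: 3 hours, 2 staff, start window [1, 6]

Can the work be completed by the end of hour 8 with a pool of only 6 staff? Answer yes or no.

The minimum achievable peak is 7; 6 < 7, so no feasible schedule stays within the cap.

no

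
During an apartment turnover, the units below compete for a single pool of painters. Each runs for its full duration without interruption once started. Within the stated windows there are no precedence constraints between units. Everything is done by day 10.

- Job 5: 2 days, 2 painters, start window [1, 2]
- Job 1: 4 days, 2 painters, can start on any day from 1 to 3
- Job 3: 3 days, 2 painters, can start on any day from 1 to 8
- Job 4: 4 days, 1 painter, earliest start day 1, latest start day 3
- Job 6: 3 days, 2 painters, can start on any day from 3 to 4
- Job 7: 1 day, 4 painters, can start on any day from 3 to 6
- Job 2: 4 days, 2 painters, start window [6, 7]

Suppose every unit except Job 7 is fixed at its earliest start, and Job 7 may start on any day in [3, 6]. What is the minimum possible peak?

7

Job 7@3: d1:7  d2:7  d3:11  d4:5  d5:2  d6:2  d7:2  d8:2  d9:2  d10:0 → peak 11
Job 7@4: d1:7  d2:7  d3:7  d4:9  d5:2  d6:2  d7:2  d8:2  d9:2  d10:0 → peak 9
Job 7@5: d1:7  d2:7  d3:7  d4:5  d5:6  d6:2  d7:2  d8:2  d9:2  d10:0 → peak 7
Job 7@6: d1:7  d2:7  d3:7  d4:5  d5:2  d6:6  d7:2  d8:2  d9:2  d10:0 → peak 7
Best is Job 7@5, peak 7.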